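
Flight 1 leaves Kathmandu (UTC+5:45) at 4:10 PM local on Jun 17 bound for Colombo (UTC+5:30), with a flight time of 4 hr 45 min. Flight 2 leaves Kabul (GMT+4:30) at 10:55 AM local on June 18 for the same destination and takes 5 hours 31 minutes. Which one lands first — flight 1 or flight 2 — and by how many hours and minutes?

Flight 1 in UTC: 4:10 PM − 5:45 = 10:25 AM on Jun 17.
+4 hours 45 minutes → arrive 3:10 PM UTC on Jun 17.
Flight 2 in UTC: 10:55 AM − 4:30 = 6:25 AM on Jun 18.
+5 hours and 31 minutes → arrive 11:56 AM UTC on Jun 18.
Flight 1 lands earlier by 20 hours 46 minutes.

the first, by 20 hours 46 minutes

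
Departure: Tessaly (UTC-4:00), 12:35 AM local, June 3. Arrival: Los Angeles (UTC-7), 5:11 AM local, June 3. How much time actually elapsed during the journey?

7 hours 36 minutes

Departure in UTC: 12:35 AM + 4:00 = 4:35 AM on Jun 3.
Arrival in UTC: 5:11 AM + 7:00 = 12:11 PM on Jun 3.
Elapsed = 12:11 PM − 4:35 AM = 7 hours 36 minutes.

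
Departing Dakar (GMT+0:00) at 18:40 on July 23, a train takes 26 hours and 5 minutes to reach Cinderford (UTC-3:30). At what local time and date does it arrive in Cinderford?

Dakar is at UTC+0, so departure is already 18:40 UTC on Jul 23.
Add 26 hours 5 minutes travel time → 20:45 UTC (Jul 24).
Cinderford is UTC−3:30, so local arrival = 20:45 − 3:30 = 17:15 on Jul 24.

17:15 on July 24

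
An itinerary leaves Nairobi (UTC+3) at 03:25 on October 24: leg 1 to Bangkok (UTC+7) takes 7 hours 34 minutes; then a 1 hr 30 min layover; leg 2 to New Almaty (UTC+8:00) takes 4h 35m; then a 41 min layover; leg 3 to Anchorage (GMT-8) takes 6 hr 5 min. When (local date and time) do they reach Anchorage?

Convert departure to UTC: 03:25 − 3:00 = 00:25 UTC on Oct 24.
Add 7 hours and 34 minutes leg 1 → 07:59 UTC.
Add 1 hour and 30 minutes layover in Bangkok → 09:29 UTC.
Add 4 hours 35 minutes leg 2 → 14:04 UTC.
Add 41 minutes layover in New Almaty → 14:45 UTC.
Add 6 hours and 5 minutes leg 3 → 20:50 UTC.
Anchorage is UTC−8:00, so local arrival = 20:50 − 8:00 = 12:50 on Oct 24.

12:50 on October 24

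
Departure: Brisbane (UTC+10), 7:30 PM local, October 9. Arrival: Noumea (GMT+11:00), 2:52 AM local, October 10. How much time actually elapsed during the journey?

6 hours 22 minutes

Departure in UTC: 7:30 PM − 10:00 = 9:30 AM on Oct 9.
Arrival in UTC: 2:52 AM − 11:00 = 3:52 PM on Oct 9.
Elapsed = 3:52 PM − 9:30 AM = 6 hours 22 minutes.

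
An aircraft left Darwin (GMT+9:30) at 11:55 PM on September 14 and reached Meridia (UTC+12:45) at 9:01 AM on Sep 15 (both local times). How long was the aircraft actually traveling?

Departure in UTC: 11:55 PM − 9:30 = 2:25 PM on Sep 14.
Arrival in UTC: 9:01 AM − 12:45 = 8:16 PM on Sep 14.
Elapsed = 8:16 PM − 2:25 PM = 5 hours 51 minutes.

5 hours 51 minutes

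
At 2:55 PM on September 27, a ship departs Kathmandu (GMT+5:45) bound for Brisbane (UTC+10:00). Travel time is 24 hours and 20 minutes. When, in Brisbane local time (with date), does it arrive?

7:30 PM on Sep 28

Brisbane is 4:15 ahead of Kathmandu.
After 24 hours 20 minutes it is 3:15 PM (Sep 28) in Kathmandu.
Shift by the zone difference: 3:15 PM + 4:15 = 7:30 PM on Sep 28 in Brisbane.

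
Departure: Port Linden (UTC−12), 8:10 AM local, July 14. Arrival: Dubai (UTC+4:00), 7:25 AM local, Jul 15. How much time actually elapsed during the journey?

7 hours 15 minutes

Dubai is 16:00 ahead of Port Linden.
Clock-face elapsed time (ignoring zones) is 23 hours 15 minutes.
Actual elapsed = 23 hours 15 minutes − 16:00 = 7 hours 15 minutes.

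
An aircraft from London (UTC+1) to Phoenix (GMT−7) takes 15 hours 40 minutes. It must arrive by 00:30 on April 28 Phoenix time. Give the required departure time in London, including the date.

16:50 on April 27

Target arrival in UTC: 00:30 + 7:00 = 07:30 on Apr 28.
Subtract 15 hours and 40 minutes → departure 15:50 UTC on Apr 27.
London is UTC+1:00: 15:50 + 1:00 = 16:50 on Apr 27.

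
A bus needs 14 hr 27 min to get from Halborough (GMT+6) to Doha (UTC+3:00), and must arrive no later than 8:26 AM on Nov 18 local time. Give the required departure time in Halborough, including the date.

8:59 PM on November 17

Target arrival in UTC: 8:26 AM − 3:00 = 5:26 AM on Nov 18.
Subtract 14 hours 27 minutes → departure 2:59 PM UTC on Nov 17.
Halborough is UTC+6:00: 2:59 PM + 6:00 = 8:59 PM on Nov 17.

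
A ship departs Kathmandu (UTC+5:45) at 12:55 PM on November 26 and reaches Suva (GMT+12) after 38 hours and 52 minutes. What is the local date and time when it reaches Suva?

10:02 AM on Nov 28

Convert departure to UTC: 12:55 PM − 5:45 = 7:10 AM UTC on Nov 26.
Add 38 hours 52 minutes travel time → 10:02 PM UTC (Nov 27).
Suva is UTC+12:00, so local arrival = 10:02 PM + 12:00 = 10:02 AM on Nov 28.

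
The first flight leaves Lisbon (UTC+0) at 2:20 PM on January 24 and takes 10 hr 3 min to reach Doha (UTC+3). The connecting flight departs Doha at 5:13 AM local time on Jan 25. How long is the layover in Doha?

1 hour 50 minutes

Lisbon is at UTC+0, so departure is already 2:20 PM UTC on Jan 24.
Add 10 hours and 3 minutes flight time → 12:23 AM UTC (Jan 25).
Doha is UTC+3:00, so local arrival = 12:23 AM + 3:00 = 3:23 AM on Jan 25.
Layover = 5:13 AM − 3:23 AM = 1 hour 50 minutes.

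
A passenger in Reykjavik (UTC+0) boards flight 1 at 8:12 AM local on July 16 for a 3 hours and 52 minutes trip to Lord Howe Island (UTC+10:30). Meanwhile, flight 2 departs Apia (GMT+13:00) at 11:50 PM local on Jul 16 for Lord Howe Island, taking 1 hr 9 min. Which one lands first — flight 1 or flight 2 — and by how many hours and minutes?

Flight 1 departs at 8:12 AM UTC (Jul 16).
+3 hours and 52 minutes → arrive 12:04 PM UTC on Jul 16.
Flight 2 in UTC: 11:50 PM − 13:00 = 10:50 AM on Jul 16.
+1 hour 9 minutes → arrive 11:59 AM UTC on Jul 16.
Flight 2 lands earlier by 5 minutes.

the second, by 5 minutes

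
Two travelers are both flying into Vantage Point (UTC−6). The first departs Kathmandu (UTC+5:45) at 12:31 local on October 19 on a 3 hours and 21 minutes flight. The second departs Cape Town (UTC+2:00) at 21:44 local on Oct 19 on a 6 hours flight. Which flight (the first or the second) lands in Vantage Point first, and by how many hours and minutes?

Flight 1 in UTC: 12:31 − 5:45 = 06:46 on Oct 19.
+3 hours and 21 minutes → arrive 10:07 UTC on Oct 19.
Flight 2 in UTC: 21:44 − 2:00 = 19:44 on Oct 19.
+6 hours → arrive 01:44 UTC on Oct 20.
Flight 1 lands earlier by 15 hours 37 minutes.

the first, by 15 hours 37 minutes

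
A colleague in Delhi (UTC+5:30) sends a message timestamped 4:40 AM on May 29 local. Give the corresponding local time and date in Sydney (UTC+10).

In UTC: 4:40 AM − 5:30 = 11:10 PM on May 28.
Sydney is UTC+10:00: 11:10 PM + 10:00 = 9:10 AM on May 29.

9:10 AM on May 29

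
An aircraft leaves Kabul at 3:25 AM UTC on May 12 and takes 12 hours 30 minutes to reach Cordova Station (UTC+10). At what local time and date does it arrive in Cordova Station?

1:55 AM on May 13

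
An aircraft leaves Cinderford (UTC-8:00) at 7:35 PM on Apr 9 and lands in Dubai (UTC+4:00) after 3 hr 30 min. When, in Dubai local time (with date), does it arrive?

Convert departure to UTC: 7:35 PM + 8:00 = 3:35 AM UTC on Apr 10.
Add 3 hours and 30 minutes travel time → 7:05 AM UTC.
Dubai is UTC+4:00, so local arrival = 7:05 AM + 4:00 = 11:05 AM on Apr 10.

11:05 AM on Apr 10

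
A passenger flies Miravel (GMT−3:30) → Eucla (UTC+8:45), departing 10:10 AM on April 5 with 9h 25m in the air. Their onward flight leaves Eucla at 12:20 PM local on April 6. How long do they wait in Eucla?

Convert departure to UTC: 10:10 AM + 3:30 = 1:40 PM UTC on Apr 5.
Add 9 hours 25 minutes flight time → 11:05 PM UTC.
Eucla is UTC+8:45, so local arrival = 11:05 PM + 8:45 = 7:50 AM on Apr 6.
Layover = 12:20 PM − 7:50 AM = 4 hours 30 minutes.

4 hours 30 minutes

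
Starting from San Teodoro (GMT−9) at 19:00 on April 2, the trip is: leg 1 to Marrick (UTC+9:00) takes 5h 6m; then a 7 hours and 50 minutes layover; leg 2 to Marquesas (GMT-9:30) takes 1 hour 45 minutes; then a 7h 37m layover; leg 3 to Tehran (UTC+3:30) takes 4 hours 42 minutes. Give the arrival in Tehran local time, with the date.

10:30 on Apr 4

Convert departure to UTC: 19:00 + 9:00 = 04:00 UTC on Apr 3.
Add 5 hours 6 minutes leg 1 → 09:06 UTC.
Add 7 hours and 50 minutes layover in Marrick → 16:56 UTC.
Add 1 hour and 45 minutes leg 2 → 18:41 UTC.
Add 7 hours 37 minutes layover in Marquesas → 02:18 UTC (Apr 4).
Add 4 hours and 42 minutes leg 3 → 07:00 UTC.
Tehran is UTC+3:30, so local arrival = 07:00 + 3:30 = 10:30 on Apr 4.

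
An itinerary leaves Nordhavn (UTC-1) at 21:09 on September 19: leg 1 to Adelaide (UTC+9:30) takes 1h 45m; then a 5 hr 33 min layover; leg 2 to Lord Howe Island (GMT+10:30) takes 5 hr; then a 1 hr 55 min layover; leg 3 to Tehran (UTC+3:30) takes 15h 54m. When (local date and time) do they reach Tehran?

07:46 on September 21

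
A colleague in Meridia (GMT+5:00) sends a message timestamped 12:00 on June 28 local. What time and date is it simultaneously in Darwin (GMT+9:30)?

In UTC: 12:00 − 5:00 = 07:00 on Jun 28.
Darwin is UTC+9:30: 07:00 + 9:30 = 16:30 on Jun 28.

16:30 on Jun 28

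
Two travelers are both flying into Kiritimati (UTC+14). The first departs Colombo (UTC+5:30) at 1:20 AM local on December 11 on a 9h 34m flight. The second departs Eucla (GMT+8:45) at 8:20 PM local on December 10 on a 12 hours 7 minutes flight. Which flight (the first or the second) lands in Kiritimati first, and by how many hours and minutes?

Flight 1 in UTC: 1:20 AM − 5:30 = 7:50 PM on Dec 10.
+9 hours and 34 minutes → arrive 5:24 AM UTC on Dec 11.
Flight 2 in UTC: 8:20 PM − 8:45 = 11:35 AM on Dec 10.
+12 hours and 7 minutes → arrive 11:42 PM UTC on Dec 10.
Flight 2 lands earlier by 5 hours 42 minutes.

the second, by 5 hours 42 minutes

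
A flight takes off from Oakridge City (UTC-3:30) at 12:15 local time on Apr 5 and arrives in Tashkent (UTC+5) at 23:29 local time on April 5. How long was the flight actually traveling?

Departure in UTC: 12:15 + 3:30 = 15:45 on Apr 5.
Arrival in UTC: 23:29 − 5:00 = 18:29 on Apr 5.
Elapsed = 18:29 − 15:45 = 2 hours 44 minutes.

2 hours 44 minutes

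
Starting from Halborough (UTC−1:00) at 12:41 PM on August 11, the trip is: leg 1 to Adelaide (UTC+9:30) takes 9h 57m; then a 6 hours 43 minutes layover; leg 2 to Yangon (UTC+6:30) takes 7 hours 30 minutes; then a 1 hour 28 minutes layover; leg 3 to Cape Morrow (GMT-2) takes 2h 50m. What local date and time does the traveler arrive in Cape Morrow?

4:09 PM on August 12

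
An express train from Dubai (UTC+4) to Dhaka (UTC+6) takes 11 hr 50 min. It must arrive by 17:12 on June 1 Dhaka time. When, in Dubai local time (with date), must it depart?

Target arrival in UTC: 17:12 − 6:00 = 11:12 on Jun 1.
Subtract 11 hours and 50 minutes → departure 23:22 UTC on May 31.
Dubai is UTC+4:00: 23:22 + 4:00 = 03:22 on Jun 1.

03:22 on June 1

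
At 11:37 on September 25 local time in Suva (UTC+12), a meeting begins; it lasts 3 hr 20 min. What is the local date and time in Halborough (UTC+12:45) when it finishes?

Convert start to UTC: 11:37 − 12:00 = 23:37 UTC on Sep 24.
Add 3 hours and 20 minutes duration → 02:57 UTC (Sep 25).
Halborough is UTC+12:45, so local end time = 02:57 + 12:45 = 15:42 on Sep 25.

15:42 on September 25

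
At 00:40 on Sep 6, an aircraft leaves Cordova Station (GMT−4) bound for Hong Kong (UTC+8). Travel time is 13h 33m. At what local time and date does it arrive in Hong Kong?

02:13 on September 7

Convert departure to UTC: 00:40 + 4:00 = 04:40 UTC on Sep 6.
Add 13 hours and 33 minutes travel time → 18:13 UTC.
Hong Kong is UTC+8:00, so local arrival = 18:13 + 8:00 = 02:13 on Sep 7.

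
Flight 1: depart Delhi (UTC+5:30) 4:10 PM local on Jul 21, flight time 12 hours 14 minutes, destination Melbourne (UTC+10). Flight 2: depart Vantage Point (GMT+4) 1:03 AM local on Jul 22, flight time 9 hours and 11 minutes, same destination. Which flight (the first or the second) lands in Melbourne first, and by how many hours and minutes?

Flight 1 in UTC: 4:10 PM − 5:30 = 10:40 AM on Jul 21.
+12 hours and 14 minutes → arrive 10:54 PM UTC on Jul 21.
Flight 2 in UTC: 1:03 AM − 4:00 = 9:03 PM on Jul 21.
+9 hours 11 minutes → arrive 6:14 AM UTC on Jul 22.
Flight 1 lands earlier by 7 hours 20 minutes.

the first, by 7 hours 20 minutes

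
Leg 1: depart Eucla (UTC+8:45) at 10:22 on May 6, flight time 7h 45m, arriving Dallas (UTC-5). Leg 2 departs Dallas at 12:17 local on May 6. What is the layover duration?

Convert departure to UTC: 10:22 − 8:45 = 01:37 UTC on May 6.
Add 7 hours and 45 minutes flight time → 09:22 UTC.
Dallas is UTC−5:00, so local arrival = 09:22 − 5:00 = 04:22 on May 6.
Layover = 12:17 − 04:22 = 7 hours 55 minutes.

7 hours 55 minutes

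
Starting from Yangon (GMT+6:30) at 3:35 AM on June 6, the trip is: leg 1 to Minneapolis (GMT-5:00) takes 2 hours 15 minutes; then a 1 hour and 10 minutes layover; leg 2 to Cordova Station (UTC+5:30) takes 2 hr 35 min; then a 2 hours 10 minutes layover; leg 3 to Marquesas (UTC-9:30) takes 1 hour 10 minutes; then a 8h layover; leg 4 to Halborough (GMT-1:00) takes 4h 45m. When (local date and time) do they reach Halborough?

6:10 PM on June 6

Convert departure to UTC: 3:35 AM − 6:30 = 9:05 PM UTC on Jun 5.
Add 2 hours 15 minutes leg 1 → 11:20 PM UTC.
Add 1 hour 10 minutes layover in Minneapolis → 12:30 AM UTC (Jun 6).
Add 2 hours 35 minutes leg 2 → 3:05 AM UTC.
Add 2 hours 10 minutes layover in Cordova Station → 5:15 AM UTC.
Add 1 hour 10 minutes leg 3 → 6:25 AM UTC.
Add 8 hours layover in Marquesas → 2:25 PM UTC.
Add 4 hours and 45 minutes leg 4 → 7:10 PM UTC.
Halborough is UTC−1:00, so local arrival = 7:10 PM − 1:00 = 6:10 PM on Jun 6.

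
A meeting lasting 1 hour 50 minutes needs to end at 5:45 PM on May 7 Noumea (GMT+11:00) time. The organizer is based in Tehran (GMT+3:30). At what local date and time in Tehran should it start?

8:25 AM on May 7

Target end time in UTC: 5:45 PM − 11:00 = 6:45 AM on May 7.
Subtract 1 hour and 50 minutes → start 4:55 AM UTC on May 7.
Tehran is UTC+3:30: 4:55 AM + 3:30 = 8:25 AM on May 7.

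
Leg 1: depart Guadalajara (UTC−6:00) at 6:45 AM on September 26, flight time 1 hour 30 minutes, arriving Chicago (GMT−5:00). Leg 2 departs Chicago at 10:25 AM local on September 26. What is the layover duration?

Convert departure to UTC: 6:45 AM + 6:00 = 12:45 PM UTC on Sep 26.
Add 1 hour and 30 minutes flight time → 2:15 PM UTC.
Chicago is UTC−5:00, so local arrival = 2:15 PM − 5:00 = 9:15 AM on Sep 26.
Layover = 10:25 AM − 9:15 AM = 1 hour 10 minutes.

1 hour 10 minutes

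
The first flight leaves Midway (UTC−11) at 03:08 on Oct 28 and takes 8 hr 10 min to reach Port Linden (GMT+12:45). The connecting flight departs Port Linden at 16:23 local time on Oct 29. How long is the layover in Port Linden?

Convert departure to UTC: 03:08 + 11:00 = 14:08 UTC on Oct 28.
Add 8 hours and 10 minutes flight time → 22:18 UTC.
Port Linden is UTC+12:45, so local arrival = 22:18 + 12:45 = 11:03 on Oct 29.
Layover = 16:23 − 11:03 = 5 hours 20 minutes.

5 hours 20 minutes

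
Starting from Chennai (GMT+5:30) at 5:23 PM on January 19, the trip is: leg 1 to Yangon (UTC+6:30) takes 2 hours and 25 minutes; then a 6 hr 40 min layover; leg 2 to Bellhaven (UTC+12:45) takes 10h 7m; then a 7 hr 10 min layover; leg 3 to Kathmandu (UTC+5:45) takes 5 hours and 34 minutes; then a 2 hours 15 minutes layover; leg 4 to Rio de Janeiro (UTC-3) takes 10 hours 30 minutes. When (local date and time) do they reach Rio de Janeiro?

5:34 AM on January 21

Convert departure to UTC: 5:23 PM − 5:30 = 11:53 AM UTC on Jan 19.
Add 2 hours 25 minutes leg 1 → 2:18 PM UTC.
Add 6 hours and 40 minutes layover in Yangon → 8:58 PM UTC.
Add 10 hours 7 minutes leg 2 → 7:05 AM UTC (Jan 20).
Add 7 hours 10 minutes layover in Bellhaven → 2:15 PM UTC.
Add 5 hours and 34 minutes leg 3 → 7:49 PM UTC.
Add 2 hours and 15 minutes layover in Kathmandu → 10:04 PM UTC.
Add 10 hours 30 minutes leg 4 → 8:34 AM UTC (Jan 21).
Rio de Janeiro is UTC−3:00, so local arrival = 8:34 AM − 3:00 = 5:34 AM on Jan 21.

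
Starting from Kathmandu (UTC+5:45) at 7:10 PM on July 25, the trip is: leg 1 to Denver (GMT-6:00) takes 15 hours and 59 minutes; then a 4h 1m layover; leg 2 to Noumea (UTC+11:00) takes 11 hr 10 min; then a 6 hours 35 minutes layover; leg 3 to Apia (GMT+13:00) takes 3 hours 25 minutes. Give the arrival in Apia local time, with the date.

Convert departure to UTC: 7:10 PM − 5:45 = 1:25 PM UTC on Jul 25.
Add 15 hours 59 minutes leg 1 → 5:24 AM UTC (Jul 26).
Add 4 hours and 1 minute layover in Denver → 9:25 AM UTC.
Add 11 hours 10 minutes leg 2 → 8:35 PM UTC.
Add 6 hours and 35 minutes layover in Noumea → 3:10 AM UTC (Jul 27).
Add 3 hours and 25 minutes leg 3 → 6:35 AM UTC.
Apia is UTC+13:00, so local arrival = 6:35 AM + 13:00 = 7:35 PM on Jul 27.

7:35 PM on July 27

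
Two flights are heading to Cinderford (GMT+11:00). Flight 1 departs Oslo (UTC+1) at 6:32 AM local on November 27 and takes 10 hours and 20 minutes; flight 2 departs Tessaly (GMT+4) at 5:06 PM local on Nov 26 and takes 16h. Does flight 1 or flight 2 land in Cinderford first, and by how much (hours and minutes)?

Flight 1 in UTC: 6:32 AM − 1:00 = 5:32 AM on Nov 27.
+10 hours and 20 minutes → arrive 3:52 PM UTC on Nov 27.
Flight 2 in UTC: 5:06 PM − 4:00 = 1:06 PM on Nov 26.
+16 hours → arrive 5:06 AM UTC on Nov 27.
Flight 2 lands earlier by 10 hours 46 minutes.

the second, by 10 hours 46 minutes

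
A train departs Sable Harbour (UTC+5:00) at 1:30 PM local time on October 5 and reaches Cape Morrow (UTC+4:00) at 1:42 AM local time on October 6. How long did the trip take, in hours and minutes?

Departure in UTC: 1:30 PM − 5:00 = 8:30 AM on Oct 5.
Arrival in UTC: 1:42 AM − 4:00 = 9:42 PM on Oct 5.
Elapsed = 9:42 PM − 8:30 AM = 13 hours 12 minutes.

13 hours 12 minutes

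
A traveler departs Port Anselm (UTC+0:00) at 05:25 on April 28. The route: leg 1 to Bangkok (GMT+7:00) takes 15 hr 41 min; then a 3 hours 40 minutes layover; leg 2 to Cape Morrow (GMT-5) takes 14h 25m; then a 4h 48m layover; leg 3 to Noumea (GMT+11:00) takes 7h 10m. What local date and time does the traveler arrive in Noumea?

14:09 on Apr 30

Port Anselm is at UTC+0, so departure is already 05:25 UTC on Apr 28.
Add 15 hours 41 minutes leg 1 → 21:06 UTC.
Add 3 hours and 40 minutes layover in Bangkok → 00:46 UTC (Apr 29).
Add 14 hours and 25 minutes leg 2 → 15:11 UTC.
Add 4 hours and 48 minutes layover in Cape Morrow → 19:59 UTC.
Add 7 hours 10 minutes leg 3 → 03:09 UTC (Apr 30).
Noumea is UTC+11:00, so local arrival = 03:09 + 11:00 = 14:09 on Apr 30.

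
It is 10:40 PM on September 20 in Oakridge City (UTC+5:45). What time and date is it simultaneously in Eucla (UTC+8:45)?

1:40 AM on Sep 21

In UTC: 10:40 PM − 5:45 = 4:55 PM on Sep 20.
Eucla is UTC+8:45: 4:55 PM + 8:45 = 1:40 AM on Sep 21.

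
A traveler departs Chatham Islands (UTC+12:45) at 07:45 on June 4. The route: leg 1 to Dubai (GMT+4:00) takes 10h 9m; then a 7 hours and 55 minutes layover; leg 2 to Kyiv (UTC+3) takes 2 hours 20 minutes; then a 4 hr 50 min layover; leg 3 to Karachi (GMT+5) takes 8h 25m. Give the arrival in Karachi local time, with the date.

09:39 on June 5

Convert departure to UTC: 07:45 − 12:45 = 19:00 UTC on Jun 3.
Add 10 hours 9 minutes leg 1 → 05:09 UTC (Jun 4).
Add 7 hours and 55 minutes layover in Dubai → 13:04 UTC.
Add 2 hours and 20 minutes leg 2 → 15:24 UTC.
Add 4 hours and 50 minutes layover in Kyiv → 20:14 UTC.
Add 8 hours and 25 minutes leg 3 → 04:39 UTC (Jun 5).
Karachi is UTC+5:00, so local arrival = 04:39 + 5:00 = 09:39 on Jun 5.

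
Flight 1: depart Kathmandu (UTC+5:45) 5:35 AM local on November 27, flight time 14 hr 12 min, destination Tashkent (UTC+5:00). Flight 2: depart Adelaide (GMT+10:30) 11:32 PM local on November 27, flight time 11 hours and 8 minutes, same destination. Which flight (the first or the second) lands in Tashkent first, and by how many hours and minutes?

the first, by 10 hours 8 minutes

Flight 1 in UTC: 5:35 AM − 5:45 = 11:50 PM on Nov 26.
+14 hours 12 minutes → arrive 2:02 PM UTC on Nov 27.
Flight 2 in UTC: 11:32 PM − 10:30 = 1:02 PM on Nov 27.
+11 hours 8 minutes → arrive 12:10 AM UTC on Nov 28.
Flight 1 lands earlier by 10 hours 8 minutes.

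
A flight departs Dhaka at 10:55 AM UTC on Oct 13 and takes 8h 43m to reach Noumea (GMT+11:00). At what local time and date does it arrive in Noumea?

Departure is given in UTC: 10:55 AM on Oct 13.
Add 8 hours 43 minutes → 7:38 PM UTC.
Noumea is UTC+11:00: 7:38 PM + 11:00 = 6:38 AM on Oct 14.

6:38 AM on Oct 14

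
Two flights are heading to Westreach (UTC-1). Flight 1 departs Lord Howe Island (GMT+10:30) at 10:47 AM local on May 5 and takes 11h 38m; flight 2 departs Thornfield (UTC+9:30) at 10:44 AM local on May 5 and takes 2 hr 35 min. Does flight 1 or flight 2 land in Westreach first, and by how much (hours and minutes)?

Flight 1 in UTC: 10:47 AM − 10:30 = 12:17 AM on May 5.
+11 hours and 38 minutes → arrive 11:55 AM UTC on May 5.
Flight 2 in UTC: 10:44 AM − 9:30 = 1:14 AM on May 5.
+2 hours 35 minutes → arrive 3:49 AM UTC on May 5.
Flight 2 lands earlier by 8 hours 6 minutes.

the second, by 8 hours 6 minutes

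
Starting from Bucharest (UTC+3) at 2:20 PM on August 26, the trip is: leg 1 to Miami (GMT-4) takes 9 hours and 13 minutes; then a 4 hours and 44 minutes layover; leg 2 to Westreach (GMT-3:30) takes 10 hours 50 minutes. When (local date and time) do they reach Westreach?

Convert departure to UTC: 2:20 PM − 3:00 = 11:20 AM UTC on Aug 26.
Add 9 hours and 13 minutes leg 1 → 8:33 PM UTC.
Add 4 hours 44 minutes layover in Miami → 1:17 AM UTC (Aug 27).
Add 10 hours 50 minutes leg 2 → 12:07 PM UTC.
Westreach is UTC−3:30, so local arrival = 12:07 PM − 3:30 = 8:37 AM on Aug 27.

8:37 AM on Aug 27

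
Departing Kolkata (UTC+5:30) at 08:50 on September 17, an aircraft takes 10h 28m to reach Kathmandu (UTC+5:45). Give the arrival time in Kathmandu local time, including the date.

Convert departure to UTC: 08:50 − 5:30 = 03:20 UTC on Sep 17.
Add 10 hours 28 minutes travel time → 13:48 UTC.
Kathmandu is UTC+5:45, so local arrival = 13:48 + 5:45 = 19:33 on Sep 17.

19:33 on September 17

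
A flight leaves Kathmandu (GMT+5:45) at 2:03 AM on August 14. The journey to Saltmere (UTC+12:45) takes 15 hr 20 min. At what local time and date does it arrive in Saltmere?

12:23 AM on August 15

Convert departure to UTC: 2:03 AM − 5:45 = 8:18 PM UTC on Aug 13.
Add 15 hours and 20 minutes travel time → 11:38 AM UTC (Aug 14).
Saltmere is UTC+12:45, so local arrival = 11:38 AM + 12:45 = 12:23 AM on Aug 15.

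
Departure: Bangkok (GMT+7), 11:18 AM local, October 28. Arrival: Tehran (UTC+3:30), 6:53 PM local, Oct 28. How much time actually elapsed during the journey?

Departure in UTC: 11:18 AM − 7:00 = 4:18 AM on Oct 28.
Arrival in UTC: 6:53 PM − 3:30 = 3:23 PM on Oct 28.
Elapsed = 3:23 PM − 4:18 AM = 11 hours 5 minutes.

11 hours 5 minutes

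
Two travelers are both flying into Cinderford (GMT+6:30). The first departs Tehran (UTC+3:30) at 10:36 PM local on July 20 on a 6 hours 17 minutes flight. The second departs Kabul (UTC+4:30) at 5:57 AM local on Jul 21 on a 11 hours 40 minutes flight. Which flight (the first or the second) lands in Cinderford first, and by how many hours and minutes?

the first, by 11 hours 44 minutes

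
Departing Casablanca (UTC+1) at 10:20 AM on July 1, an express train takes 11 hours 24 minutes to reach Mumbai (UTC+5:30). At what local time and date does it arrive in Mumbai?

2:14 AM on July 2

Convert departure to UTC: 10:20 AM − 1:00 = 9:20 AM UTC on Jul 1.
Add 11 hours and 24 minutes travel time → 8:44 PM UTC.
Mumbai is UTC+5:30, so local arrival = 8:44 PM + 5:30 = 2:14 AM on Jul 2.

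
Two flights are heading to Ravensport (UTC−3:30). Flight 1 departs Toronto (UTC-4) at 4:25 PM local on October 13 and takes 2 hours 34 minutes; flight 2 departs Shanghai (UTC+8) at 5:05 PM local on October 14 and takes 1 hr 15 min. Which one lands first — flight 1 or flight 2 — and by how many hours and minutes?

the first, by 11 hours 21 minutes

Flight 1 in UTC: 4:25 PM + 4:00 = 8:25 PM on Oct 13.
+2 hours and 34 minutes → arrive 10:59 PM UTC on Oct 13.
Flight 2 in UTC: 5:05 PM − 8:00 = 9:05 AM on Oct 14.
+1 hour 15 minutes → arrive 10:20 AM UTC on Oct 14.
Flight 1 lands earlier by 11 hours 21 minutes.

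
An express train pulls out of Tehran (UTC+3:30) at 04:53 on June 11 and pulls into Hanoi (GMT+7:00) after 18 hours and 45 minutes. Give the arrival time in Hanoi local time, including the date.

Convert departure to UTC: 04:53 − 3:30 = 01:23 UTC on Jun 11.
Add 18 hours and 45 minutes travel time → 20:08 UTC.
Hanoi is UTC+7:00, so local arrival = 20:08 + 7:00 = 03:08 on Jun 12.

03:08 on June 12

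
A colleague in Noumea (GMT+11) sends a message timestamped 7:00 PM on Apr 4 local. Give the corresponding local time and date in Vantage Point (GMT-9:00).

Vantage Point is 20:00 behind Noumea.
Shift by the zone difference: 7:00 PM − 20:00 = 11:00 PM on Apr 3 in Vantage Point.

11:00 PM on Apr 3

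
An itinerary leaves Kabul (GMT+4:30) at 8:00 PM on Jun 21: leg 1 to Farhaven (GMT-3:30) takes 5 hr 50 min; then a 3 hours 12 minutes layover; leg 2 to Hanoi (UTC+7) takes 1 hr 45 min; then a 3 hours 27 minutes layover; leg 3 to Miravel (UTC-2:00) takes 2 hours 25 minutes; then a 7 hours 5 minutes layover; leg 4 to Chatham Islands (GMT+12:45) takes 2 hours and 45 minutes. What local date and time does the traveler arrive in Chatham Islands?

Convert departure to UTC: 8:00 PM − 4:30 = 3:30 PM UTC on Jun 21.
Add 5 hours and 50 minutes leg 1 → 9:20 PM UTC.
Add 3 hours and 12 minutes layover in Farhaven → 12:32 AM UTC (Jun 22).
Add 1 hour and 45 minutes leg 2 → 2:17 AM UTC.
Add 3 hours 27 minutes layover in Hanoi → 5:44 AM UTC.
Add 2 hours 25 minutes leg 3 → 8:09 AM UTC.
Add 7 hours 5 minutes layover in Miravel → 3:14 PM UTC.
Add 2 hours 45 minutes leg 4 → 5:59 PM UTC.
Chatham Islands is UTC+12:45, so local arrival = 5:59 PM + 12:45 = 6:44 AM on Jun 23.

6:44 AM on June 23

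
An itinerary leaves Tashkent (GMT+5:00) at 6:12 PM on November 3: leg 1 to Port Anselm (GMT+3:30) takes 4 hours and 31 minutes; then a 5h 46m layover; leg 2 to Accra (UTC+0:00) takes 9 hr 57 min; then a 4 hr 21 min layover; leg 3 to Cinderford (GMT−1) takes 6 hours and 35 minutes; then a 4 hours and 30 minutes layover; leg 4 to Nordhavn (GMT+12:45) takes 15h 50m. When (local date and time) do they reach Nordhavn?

Convert departure to UTC: 6:12 PM − 5:00 = 1:12 PM UTC on Nov 3.
Add 4 hours and 31 minutes leg 1 → 5:43 PM UTC.
Add 5 hours and 46 minutes layover in Port Anselm → 11:29 PM UTC.
Add 9 hours 57 minutes leg 2 → 9:26 AM UTC (Nov 4).
Add 4 hours 21 minutes layover in Accra → 1:47 PM UTC.
Add 6 hours 35 minutes leg 3 → 8:22 PM UTC.
Add 4 hours 30 minutes layover in Cinderford → 12:52 AM UTC (Nov 5).
Add 15 hours 50 minutes leg 4 → 4:42 PM UTC.
Nordhavn is UTC+12:45, so local arrival = 4:42 PM + 12:45 = 5:27 AM on Nov 6.

5:27 AM on Nov 6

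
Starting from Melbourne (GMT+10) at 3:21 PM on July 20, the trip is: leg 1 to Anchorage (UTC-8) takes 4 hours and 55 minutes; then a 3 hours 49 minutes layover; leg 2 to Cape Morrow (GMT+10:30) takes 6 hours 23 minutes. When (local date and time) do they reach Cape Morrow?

6:58 AM on July 21

Convert departure to UTC: 3:21 PM − 10:00 = 5:21 AM UTC on Jul 20.
Add 4 hours 55 minutes leg 1 → 10:16 AM UTC.
Add 3 hours and 49 minutes layover in Anchorage → 2:05 PM UTC.
Add 6 hours and 23 minutes leg 2 → 8:28 PM UTC.
Cape Morrow is UTC+10:30, so local arrival = 8:28 PM + 10:30 = 6:58 AM on Jul 21.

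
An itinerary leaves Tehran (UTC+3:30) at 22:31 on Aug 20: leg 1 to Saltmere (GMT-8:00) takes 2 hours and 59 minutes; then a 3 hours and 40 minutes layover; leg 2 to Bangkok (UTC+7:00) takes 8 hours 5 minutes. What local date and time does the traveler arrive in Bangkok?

Convert departure to UTC: 22:31 − 3:30 = 19:01 UTC on Aug 20.
Add 2 hours 59 minutes leg 1 → 22:00 UTC.
Add 3 hours and 40 minutes layover in Saltmere → 01:40 UTC (Aug 21).
Add 8 hours 5 minutes leg 2 → 09:45 UTC.
Bangkok is UTC+7:00, so local arrival = 09:45 + 7:00 = 16:45 on Aug 21.

16:45 on Aug 21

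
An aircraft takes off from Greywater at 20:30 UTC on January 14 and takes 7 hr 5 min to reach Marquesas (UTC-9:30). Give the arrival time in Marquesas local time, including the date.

18:05 on January 14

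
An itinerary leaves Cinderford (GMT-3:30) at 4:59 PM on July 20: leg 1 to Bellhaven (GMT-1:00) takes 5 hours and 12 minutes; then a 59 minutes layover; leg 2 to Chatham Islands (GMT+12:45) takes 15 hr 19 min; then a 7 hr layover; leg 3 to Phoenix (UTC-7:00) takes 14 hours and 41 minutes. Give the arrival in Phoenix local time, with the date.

Convert departure to UTC: 4:59 PM + 3:30 = 8:29 PM UTC on Jul 20.
Add 5 hours 12 minutes leg 1 → 1:41 AM UTC (Jul 21).
Add 59 minutes layover in Bellhaven → 2:40 AM UTC.
Add 15 hours 19 minutes leg 2 → 5:59 PM UTC.
Add 7 hours layover in Chatham Islands → 12:59 AM UTC (Jul 22).
Add 14 hours and 41 minutes leg 3 → 3:40 PM UTC.
Phoenix is UTC−7:00, so local arrival = 3:40 PM − 7:00 = 8:40 AM on Jul 22.

8:40 AM on Jul 22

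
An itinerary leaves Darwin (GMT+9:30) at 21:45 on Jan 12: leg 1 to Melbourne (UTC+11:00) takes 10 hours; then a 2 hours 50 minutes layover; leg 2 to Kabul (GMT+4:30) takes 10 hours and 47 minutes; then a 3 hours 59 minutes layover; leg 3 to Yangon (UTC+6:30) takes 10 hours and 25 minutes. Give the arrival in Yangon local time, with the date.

Convert departure to UTC: 21:45 − 9:30 = 12:15 UTC on Jan 12.
Add 10 hours leg 1 → 22:15 UTC.
Add 2 hours 50 minutes layover in Melbourne → 01:05 UTC (Jan 13).
Add 10 hours 47 minutes leg 2 → 11:52 UTC.
Add 3 hours and 59 minutes layover in Kabul → 15:51 UTC.
Add 10 hours and 25 minutes leg 3 → 02:16 UTC (Jan 14).
Yangon is UTC+6:30, so local arrival = 02:16 + 6:30 = 08:46 on Jan 14.

08:46 on Jan 14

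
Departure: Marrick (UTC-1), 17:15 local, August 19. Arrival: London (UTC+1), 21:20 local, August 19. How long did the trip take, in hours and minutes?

2 hours 5 minutes

London is 2:00 ahead of Marrick.
Clock-face elapsed time (ignoring zones) is 4 hours 5 minutes.
Actual elapsed = 4 hours 5 minutes − 2:00 = 2 hours 5 minutes.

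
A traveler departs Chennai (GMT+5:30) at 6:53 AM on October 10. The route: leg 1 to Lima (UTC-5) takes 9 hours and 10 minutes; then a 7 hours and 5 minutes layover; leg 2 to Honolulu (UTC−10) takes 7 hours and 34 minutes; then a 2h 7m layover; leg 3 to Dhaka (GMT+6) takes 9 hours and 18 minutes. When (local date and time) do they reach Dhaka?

6:37 PM on October 11

Convert departure to UTC: 6:53 AM − 5:30 = 1:23 AM UTC on Oct 10.
Add 9 hours 10 minutes leg 1 → 10:33 AM UTC.
Add 7 hours 5 minutes layover in Lima → 5:38 PM UTC.
Add 7 hours and 34 minutes leg 2 → 1:12 AM UTC (Oct 11).
Add 2 hours and 7 minutes layover in Honolulu → 3:19 AM UTC.
Add 9 hours and 18 minutes leg 3 → 12:37 PM UTC.
Dhaka is UTC+6:00, so local arrival = 12:37 PM + 6:00 = 6:37 PM on Oct 11.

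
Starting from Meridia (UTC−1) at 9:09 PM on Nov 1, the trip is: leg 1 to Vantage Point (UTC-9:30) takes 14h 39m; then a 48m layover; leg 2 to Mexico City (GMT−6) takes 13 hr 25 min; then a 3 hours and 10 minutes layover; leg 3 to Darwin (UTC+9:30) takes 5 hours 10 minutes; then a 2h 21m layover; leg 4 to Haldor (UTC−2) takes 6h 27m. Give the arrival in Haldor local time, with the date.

Convert departure to UTC: 9:09 PM + 1:00 = 10:09 PM UTC on Nov 1.
Add 14 hours and 39 minutes leg 1 → 12:48 PM UTC (Nov 2).
Add 48 minutes layover in Vantage Point → 1:36 PM UTC.
Add 13 hours 25 minutes leg 2 → 3:01 AM UTC (Nov 3).
Add 3 hours and 10 minutes layover in Mexico City → 6:11 AM UTC.
Add 5 hours 10 minutes leg 3 → 11:21 AM UTC.
Add 2 hours 21 minutes layover in Darwin → 1:42 PM UTC.
Add 6 hours 27 minutes leg 4 → 8:09 PM UTC.
Haldor is UTC−2:00, so local arrival = 8:09 PM − 2:00 = 6:09 PM on Nov 3.

6:09 PM on November 3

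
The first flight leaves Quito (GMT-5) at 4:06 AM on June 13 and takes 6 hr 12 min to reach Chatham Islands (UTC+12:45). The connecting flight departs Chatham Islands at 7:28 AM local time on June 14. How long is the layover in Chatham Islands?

Convert departure to UTC: 4:06 AM + 5:00 = 9:06 AM UTC on Jun 13.
Add 6 hours and 12 minutes flight time → 3:18 PM UTC.
Chatham Islands is UTC+12:45, so local arrival = 3:18 PM + 12:45 = 4:03 AM on Jun 14.
Layover = 7:28 AM − 4:03 AM = 3 hours 25 minutes.

3 hours 25 minutes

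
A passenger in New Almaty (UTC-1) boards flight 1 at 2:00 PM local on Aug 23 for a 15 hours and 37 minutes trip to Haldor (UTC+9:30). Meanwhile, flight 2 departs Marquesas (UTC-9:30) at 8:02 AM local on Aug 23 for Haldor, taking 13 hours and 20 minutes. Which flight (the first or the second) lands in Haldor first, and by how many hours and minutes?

the first, by 15 minutes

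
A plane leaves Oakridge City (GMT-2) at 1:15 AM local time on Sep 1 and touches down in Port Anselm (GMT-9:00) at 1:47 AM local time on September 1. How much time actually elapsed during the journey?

7 hours 32 minutes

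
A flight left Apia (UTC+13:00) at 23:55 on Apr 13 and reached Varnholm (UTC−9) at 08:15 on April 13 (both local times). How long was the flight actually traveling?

Varnholm is 22:00 behind Apia.
Clock-face elapsed time (ignoring zones) is −15 hours 40 minutes.
Actual elapsed = −15 hours 40 minutes + 22:00 = 6 hours 20 minutes.

6 hours 20 minutes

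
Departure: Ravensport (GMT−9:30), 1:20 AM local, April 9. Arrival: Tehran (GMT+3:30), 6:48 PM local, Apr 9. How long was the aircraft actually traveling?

Departure in UTC: 1:20 AM + 9:30 = 10:50 AM on Apr 9.
Arrival in UTC: 6:48 PM − 3:30 = 3:18 PM on Apr 9.
Elapsed = 3:18 PM − 10:50 AM = 4 hours 28 minutes.

4 hours 28 minutes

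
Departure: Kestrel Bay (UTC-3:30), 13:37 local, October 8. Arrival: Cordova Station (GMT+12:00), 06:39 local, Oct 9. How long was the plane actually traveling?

1 hour 32 minutes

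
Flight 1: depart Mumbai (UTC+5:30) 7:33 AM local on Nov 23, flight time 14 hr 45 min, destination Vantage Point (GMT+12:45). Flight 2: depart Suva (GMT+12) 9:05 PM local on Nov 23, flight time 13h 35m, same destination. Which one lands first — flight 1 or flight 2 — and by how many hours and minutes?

Flight 1 in UTC: 7:33 AM − 5:30 = 2:03 AM on Nov 23.
+14 hours and 45 minutes → arrive 4:48 PM UTC on Nov 23.
Flight 2 in UTC: 9:05 PM − 12:00 = 9:05 AM on Nov 23.
+13 hours 35 minutes → arrive 10:40 PM UTC on Nov 23.
Flight 1 lands earlier by 5 hours 52 minutes.

the first, by 5 hours 52 minutes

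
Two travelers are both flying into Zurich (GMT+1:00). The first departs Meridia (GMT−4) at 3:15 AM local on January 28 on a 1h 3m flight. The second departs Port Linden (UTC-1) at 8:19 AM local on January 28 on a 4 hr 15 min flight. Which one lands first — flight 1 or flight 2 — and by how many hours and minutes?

Flight 1 in UTC: 3:15 AM + 4:00 = 7:15 AM on Jan 28.
+1 hour 3 minutes → arrive 8:18 AM UTC on Jan 28.
Flight 2 in UTC: 8:19 AM + 1:00 = 9:19 AM on Jan 28.
+4 hours and 15 minutes → arrive 1:34 PM UTC on Jan 28.
Flight 1 lands earlier by 5 hours 16 minutes.

the first, by 5 hours 16 minutes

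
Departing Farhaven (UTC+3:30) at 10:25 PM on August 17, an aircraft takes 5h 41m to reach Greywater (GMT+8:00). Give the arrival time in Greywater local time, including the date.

8:36 AM on August 18

Convert departure to UTC: 10:25 PM − 3:30 = 6:55 PM UTC on Aug 17.
Add 5 hours and 41 minutes travel time → 12:36 AM UTC (Aug 18).
Greywater is UTC+8:00, so local arrival = 12:36 AM + 8:00 = 8:36 AM on Aug 18.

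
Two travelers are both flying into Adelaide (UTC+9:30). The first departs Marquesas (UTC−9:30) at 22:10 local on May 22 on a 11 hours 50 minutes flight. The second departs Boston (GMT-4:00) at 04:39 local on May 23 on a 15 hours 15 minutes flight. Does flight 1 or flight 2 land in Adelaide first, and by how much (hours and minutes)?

the first, by 4 hours 24 minutes

Flight 1 in UTC: 22:10 + 9:30 = 07:40 on May 23.
+11 hours and 50 minutes → arrive 19:30 UTC on May 23.
Flight 2 in UTC: 04:39 + 4:00 = 08:39 on May 23.
+15 hours 15 minutes → arrive 23:54 UTC on May 23.
Flight 1 lands earlier by 4 hours 24 minutes.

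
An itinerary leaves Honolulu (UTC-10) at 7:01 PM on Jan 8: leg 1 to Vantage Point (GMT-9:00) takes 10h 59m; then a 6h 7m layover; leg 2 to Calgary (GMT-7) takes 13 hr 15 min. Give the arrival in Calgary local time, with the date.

Convert departure to UTC: 7:01 PM + 10:00 = 5:01 AM UTC on Jan 9.
Add 10 hours 59 minutes leg 1 → 4:00 PM UTC.
Add 6 hours and 7 minutes layover in Vantage Point → 10:07 PM UTC.
Add 13 hours and 15 minutes leg 2 → 11:22 AM UTC (Jan 10).
Calgary is UTC−7:00, so local arrival = 11:22 AM − 7:00 = 4:22 AM on Jan 10.

4:22 AM on January 10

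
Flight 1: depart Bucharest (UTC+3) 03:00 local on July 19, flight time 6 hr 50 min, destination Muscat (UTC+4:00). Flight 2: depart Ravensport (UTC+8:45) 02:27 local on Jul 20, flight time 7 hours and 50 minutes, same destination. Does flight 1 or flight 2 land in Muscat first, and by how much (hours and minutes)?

Flight 1 in UTC: 03:00 − 3:00 = 00:00 on Jul 19.
+6 hours and 50 minutes → arrive 06:50 UTC on Jul 19.
Flight 2 in UTC: 02:27 − 8:45 = 17:42 on Jul 19.
+7 hours 50 minutes → arrive 01:32 UTC on Jul 20.
Flight 1 lands earlier by 18 hours 42 minutes.

the first, by 18 hours 42 minutes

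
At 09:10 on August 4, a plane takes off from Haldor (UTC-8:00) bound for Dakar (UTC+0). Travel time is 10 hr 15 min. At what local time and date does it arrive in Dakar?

03:25 on August 5

Convert departure to UTC: 09:10 + 8:00 = 17:10 UTC on Aug 4.
Add 10 hours 15 minutes travel time → 03:25 UTC (Aug 5).
Dakar is UTC+0, so local arrival is the same: 03:25 on Aug 5.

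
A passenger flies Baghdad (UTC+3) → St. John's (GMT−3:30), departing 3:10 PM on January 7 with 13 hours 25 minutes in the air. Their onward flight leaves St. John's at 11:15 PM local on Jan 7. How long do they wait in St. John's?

Convert departure to UTC: 3:10 PM − 3:00 = 12:10 PM UTC on Jan 7.
Add 13 hours and 25 minutes flight time → 1:35 AM UTC (Jan 8).
St. John's is UTC−3:30, so local arrival = 1:35 AM − 3:30 = 10:05 PM on Jan 7.
Layover = 11:15 PM − 10:05 PM = 1 hour 10 minutes.

1 hour 10 minutes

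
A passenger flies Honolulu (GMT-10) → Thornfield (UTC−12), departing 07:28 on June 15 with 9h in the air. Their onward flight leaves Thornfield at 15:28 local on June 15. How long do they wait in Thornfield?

Convert departure to UTC: 07:28 + 10:00 = 17:28 UTC on Jun 15.
Add 9 hours flight time → 02:28 UTC (Jun 16).
Thornfield is UTC−12:00, so local arrival = 02:28 − 12:00 = 14:28 on Jun 15.
Layover = 15:28 − 14:28 = 1 hour.

1 hour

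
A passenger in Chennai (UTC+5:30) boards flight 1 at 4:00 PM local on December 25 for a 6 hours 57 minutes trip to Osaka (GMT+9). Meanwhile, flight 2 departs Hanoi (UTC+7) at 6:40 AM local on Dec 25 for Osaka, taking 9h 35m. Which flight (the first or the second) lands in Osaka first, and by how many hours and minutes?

the second, by 8 hours 12 minutes

Flight 1 in UTC: 4:00 PM − 5:30 = 10:30 AM on Dec 25.
+6 hours 57 minutes → arrive 5:27 PM UTC on Dec 25.
Flight 2 in UTC: 6:40 AM − 7:00 = 11:40 PM on Dec 24.
+9 hours 35 minutes → arrive 9:15 AM UTC on Dec 25.
Flight 2 lands earlier by 8 hours 12 minutes.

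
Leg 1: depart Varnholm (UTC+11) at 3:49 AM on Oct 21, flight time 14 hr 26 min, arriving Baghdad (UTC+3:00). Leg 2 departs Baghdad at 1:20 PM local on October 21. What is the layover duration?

3 hours 5 minutes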